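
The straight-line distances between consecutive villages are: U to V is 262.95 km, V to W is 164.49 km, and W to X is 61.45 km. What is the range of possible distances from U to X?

37.01 ≤ UX ≤ 488.89 km

The maximum is all hops collinear in one direction: 262.95 + 164.49 + 61.45 = 488.89.
The longest hop is 262.95; the others sum to 225.94. Folding the others back against it leaves at least 262.95 − 225.94 = 37.01.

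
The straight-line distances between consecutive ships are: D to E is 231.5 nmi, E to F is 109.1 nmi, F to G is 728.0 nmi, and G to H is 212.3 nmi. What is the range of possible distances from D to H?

The maximum is all hops collinear in one direction: 231.5 + 109.1 + 728.0 + 212.3 = 1280.9.
The longest hop is 728.0; the others sum to 552.9. Folding the others back against it leaves at least 728.0 − 552.9 = 175.1.

175.1 ≤ DH ≤ 1280.9 nmi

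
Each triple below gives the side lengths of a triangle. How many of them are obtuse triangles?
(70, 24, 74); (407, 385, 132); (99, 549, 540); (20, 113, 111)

(70,24,74): 24²+70² = 5476 = 74² → right
(407,385,132): 132²+385² = 165649 = 407² → right
(99,549,540): 99²+540² = 301401 = 549² → right
(20,113,111): 20²+111² = 12721 < 12769 = 113² → obtuse
1 of the 4 is obtuse.

1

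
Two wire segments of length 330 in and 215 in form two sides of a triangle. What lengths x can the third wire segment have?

115 < x < 545

By the triangle inequality, x must be less than 330 + 215 = 545 and greater than |330 − 215| = 115.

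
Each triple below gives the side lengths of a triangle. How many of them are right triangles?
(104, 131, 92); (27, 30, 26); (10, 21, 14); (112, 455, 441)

1

(104,131,92): 92²+104² = 19280 > 17161 = 131² → acute
(27,30,26): 26²+27² = 1405 > 900 = 30² → acute
(10,21,14): 10²+14² = 296 < 441 = 21² → obtuse
(112,455,441): 112²+441² = 207025 = 455² → right
1 of the 4 is right.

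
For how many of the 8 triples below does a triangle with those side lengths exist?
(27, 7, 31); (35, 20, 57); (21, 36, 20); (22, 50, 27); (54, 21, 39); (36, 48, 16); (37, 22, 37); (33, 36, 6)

(7,27,31): 7+27 > 31 → valid
(20,35,57): 20+35 ≤ 57 → not valid
(20,21,36): 20+21 > 36 → valid
(22,27,50): 22+27 ≤ 50 → not valid
(21,39,54): 21+39 > 54 → valid
(16,36,48): 16+36 > 48 → valid
(22,37,37): 22+37 > 37 → valid
(6,33,36): 6+33 > 36 → valid
6 of the 8 triples form a triangle.

6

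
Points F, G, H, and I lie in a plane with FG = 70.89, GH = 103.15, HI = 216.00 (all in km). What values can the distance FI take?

41.96 ≤ FI ≤ 390.04 km

The maximum is all hops collinear in one direction: 70.89 + 103.15 + 216.00 = 390.04.
The longest hop is 216.00; the others sum to 174.04. Folding the others back against it leaves at least 216.00 − 174.04 = 41.96.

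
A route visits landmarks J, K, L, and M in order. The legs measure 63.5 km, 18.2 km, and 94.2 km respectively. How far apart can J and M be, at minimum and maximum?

The maximum is all hops collinear in one direction: 63.5 + 18.2 + 94.2 = 175.9.
The longest hop is 94.2; the others sum to 81.7. Folding the others back against it leaves at least 94.2 − 81.7 = 12.5.

12.5 ≤ JM ≤ 175.9 km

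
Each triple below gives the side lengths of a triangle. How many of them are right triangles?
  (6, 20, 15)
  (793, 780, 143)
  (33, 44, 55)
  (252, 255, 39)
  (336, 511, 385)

4

(6,20,15): 6²+15² = 261 < 400 = 20² → obtuse
(793,780,143): 143²+780² = 628849 = 793² → right
(33,44,55): 33²+44² = 3025 = 55² → right
(252,255,39): 39²+252² = 65025 = 255² → right
(336,511,385): 336²+385² = 261121 = 511² → right
4 of the 5 are right.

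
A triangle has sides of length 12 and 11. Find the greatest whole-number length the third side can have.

The third side must be strictly less than 12 + 11 = 23.
The largest integer below 23 is 22.

22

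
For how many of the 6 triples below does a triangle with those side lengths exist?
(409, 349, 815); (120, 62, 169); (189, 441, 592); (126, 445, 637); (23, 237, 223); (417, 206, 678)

3

(349,409,815): 349+409 ≤ 815 → not valid
(62,120,169): 62+120 > 169 → valid
(189,441,592): 189+441 > 592 → valid
(126,445,637): 126+445 ≤ 637 → not valid
(23,223,237): 23+223 > 237 → valid
(206,417,678): 206+417 ≤ 678 → not valid
3 of the 6 triples form a triangle.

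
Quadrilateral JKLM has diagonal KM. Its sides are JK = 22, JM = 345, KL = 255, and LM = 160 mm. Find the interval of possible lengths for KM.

323 < KM < 367

From triangle JKM: |22 − 345| < KM < 22 + 345, i.e. 323 < KM < 367.
From triangle LKM: 95 < KM < 415.
Both must hold, so KM lies in the intersection.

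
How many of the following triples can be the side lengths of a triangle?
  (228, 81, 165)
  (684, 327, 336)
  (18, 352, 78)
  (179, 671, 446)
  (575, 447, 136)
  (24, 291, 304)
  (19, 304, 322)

(81,165,228): 81+165 > 228 → valid
(327,336,684): 327+336 ≤ 684 → not valid
(18,78,352): 18+78 ≤ 352 → not valid
(179,446,671): 179+446 ≤ 671 → not valid
(136,447,575): 136+447 > 575 → valid
(24,291,304): 24+291 > 304 → valid
(19,304,322): 19+304 > 322 → valid
4 of the 7 triples form a triangle.

4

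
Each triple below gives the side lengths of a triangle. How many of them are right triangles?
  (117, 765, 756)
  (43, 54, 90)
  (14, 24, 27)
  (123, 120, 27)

2

(117,765,756): 117²+756² = 585225 = 765² → right
(43,54,90): 43²+54² = 4765 < 8100 = 90² → obtuse
(14,24,27): 14²+24² = 772 > 729 = 27² → acute
(123,120,27): 27²+120² = 15129 = 123² → right
2 of the 4 are right.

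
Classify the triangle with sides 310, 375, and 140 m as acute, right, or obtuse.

obtuse

Compare the square of the longest side to the sum of squares of the other two: 140² + 310² = 115700 < 140625 = 375².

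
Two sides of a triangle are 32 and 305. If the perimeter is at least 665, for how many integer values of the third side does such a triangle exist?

Triangle inequality: 273 < x < 337. Perimeter ≥ 665 gives x ≥ 665 − 32 − 305 = 328.
So 328 ≤ x < 337; integers 328 through 336: 9 values.

9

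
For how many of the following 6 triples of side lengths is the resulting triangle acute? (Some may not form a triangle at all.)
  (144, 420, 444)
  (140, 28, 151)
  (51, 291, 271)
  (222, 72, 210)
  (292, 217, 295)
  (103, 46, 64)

(144,420,444): 144²+420² = 197136 = 444² → right
(140,28,151): 28²+140² = 20384 < 22801 = 151² → obtuse
(51,291,271): 51²+271² = 76042 < 84681 = 291² → obtuse
(222,72,210): 72²+210² = 49284 = 222² → right
(292,217,295): 217²+292² = 132353 > 87025 = 295² → acute
(103,46,64): 46²+64² = 6212 < 10609 = 103² → obtuse
1 of the 6 is acute.

1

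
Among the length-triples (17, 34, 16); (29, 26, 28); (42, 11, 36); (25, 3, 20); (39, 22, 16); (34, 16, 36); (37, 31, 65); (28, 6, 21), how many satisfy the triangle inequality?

4

(16,17,34): 16+17 ≤ 34 → not valid
(26,28,29): 26+28 > 29 → valid
(11,36,42): 11+36 > 42 → valid
(3,20,25): 3+20 ≤ 25 → not valid
(16,22,39): 16+22 ≤ 39 → not valid
(16,34,36): 16+34 > 36 → valid
(31,37,65): 31+37 > 65 → valid
(6,21,28): 6+21 ≤ 28 → not valid
4 of the 8 triples form a triangle.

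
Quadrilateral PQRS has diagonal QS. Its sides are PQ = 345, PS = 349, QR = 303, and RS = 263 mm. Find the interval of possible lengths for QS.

40 < QS < 566

From triangle PQS: |345 − 349| < QS < 345 + 349, i.e. 4 < QS < 694.
From triangle RQS: 40 < QS < 566.
Both must hold, so QS lies in the intersection.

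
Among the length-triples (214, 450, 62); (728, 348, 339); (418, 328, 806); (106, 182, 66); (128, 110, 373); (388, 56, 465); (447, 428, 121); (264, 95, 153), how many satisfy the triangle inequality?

1

(62,214,450): 62+214 ≤ 450 → not valid
(339,348,728): 339+348 ≤ 728 → not valid
(328,418,806): 328+418 ≤ 806 → not valid
(66,106,182): 66+106 ≤ 182 → not valid
(110,128,373): 110+128 ≤ 373 → not valid
(56,388,465): 56+388 ≤ 465 → not valid
(121,428,447): 121+428 > 447 → valid
(95,153,264): 95+153 ≤ 264 → not valid
1 of the 8 triples forms a triangle.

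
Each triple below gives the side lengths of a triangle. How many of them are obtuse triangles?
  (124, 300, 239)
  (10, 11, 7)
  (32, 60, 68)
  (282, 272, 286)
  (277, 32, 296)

2

(124,300,239): 124²+239² = 72497 < 90000 = 300² → obtuse
(10,11,7): 7²+10² = 149 > 121 = 11² → acute
(32,60,68): 32²+60² = 4624 = 68² → right
(282,272,286): 272²+282² = 153508 > 81796 = 286² → acute
(277,32,296): 32²+277² = 77753 < 87616 = 296² → obtuse
2 of the 5 are obtuse.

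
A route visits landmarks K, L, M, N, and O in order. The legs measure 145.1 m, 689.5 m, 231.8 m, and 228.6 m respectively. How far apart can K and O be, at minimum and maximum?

84.0 ≤ KO ≤ 1295.0 m

The maximum is all hops collinear in one direction: 145.1 + 689.5 + 231.8 + 228.6 = 1295.0.
The longest hop is 689.5; the others sum to 605.5. Folding the others back against it leaves at least 689.5 − 605.5 = 84.0.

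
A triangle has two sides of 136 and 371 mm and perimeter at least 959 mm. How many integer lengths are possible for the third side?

Triangle inequality: 235 < x < 507. Perimeter ≥ 959 gives x ≥ 959 − 136 − 371 = 452.
So 452 ≤ x < 507; integers 452 through 506: 55 values.

55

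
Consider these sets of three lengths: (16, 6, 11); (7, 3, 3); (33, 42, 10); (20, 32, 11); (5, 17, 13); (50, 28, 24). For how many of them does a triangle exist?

(6,11,16): 6+11 > 16 → valid
(3,3,7): 3+3 ≤ 7 → not valid
(10,33,42): 10+33 > 42 → valid
(11,20,32): 11+20 ≤ 32 → not valid
(5,13,17): 5+13 > 17 → valid
(24,28,50): 24+28 > 50 → valid
4 of the 6 triples form a triangle.

4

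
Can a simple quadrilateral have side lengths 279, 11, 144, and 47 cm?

No

For a quadrilateral, each side must be shorter than the sum of the others.
Here the longest side is 279, but the remaining 3 sides sum to only 202.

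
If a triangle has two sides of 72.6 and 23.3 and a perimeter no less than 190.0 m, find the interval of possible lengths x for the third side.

Triangle inequality alone gives 49.3 < x < 95.9.
The perimeter condition gives x ≥ 190.0 − 72.6 − 23.3 = 94.1.
Intersecting the two: 94.1 ≤ x < 95.9.

94.1 ≤ x < 95.9 m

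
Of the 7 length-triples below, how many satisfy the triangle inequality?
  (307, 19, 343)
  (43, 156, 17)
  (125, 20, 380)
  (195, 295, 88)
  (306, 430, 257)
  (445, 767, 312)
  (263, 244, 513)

(19,307,343): 19+307 ≤ 343 → not valid
(17,43,156): 17+43 ≤ 156 → not valid
(20,125,380): 20+125 ≤ 380 → not valid
(88,195,295): 88+195 ≤ 295 → not valid
(257,306,430): 257+306 > 430 → valid
(312,445,767): 312+445 ≤ 767 → not valid
(244,263,513): 244+263 ≤ 513 → not valid
1 of the 7 triples forms a triangle.

1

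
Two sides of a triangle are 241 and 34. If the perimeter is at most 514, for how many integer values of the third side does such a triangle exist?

Triangle inequality: 207 < x < 275. Perimeter ≤ 514 gives x ≤ 514 − 241 − 34 = 239.
So 207 < x ≤ 239; integers 208 through 239: 32 values.

32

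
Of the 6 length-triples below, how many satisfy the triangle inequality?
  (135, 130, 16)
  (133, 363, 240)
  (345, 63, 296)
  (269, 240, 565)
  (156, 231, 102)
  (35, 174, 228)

4

(16,130,135): 16+130 > 135 → valid
(133,240,363): 133+240 > 363 → valid
(63,296,345): 63+296 > 345 → valid
(240,269,565): 240+269 ≤ 565 → not valid
(102,156,231): 102+156 > 231 → valid
(35,174,228): 35+174 ≤ 228 → not valid
4 of the 6 triples form a triangle.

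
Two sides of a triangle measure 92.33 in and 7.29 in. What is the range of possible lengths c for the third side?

85.04 < c < 99.62

By the triangle inequality, c must be less than 92.33 + 7.29 = 99.62 and greater than |92.33 − 7.29| = 85.04.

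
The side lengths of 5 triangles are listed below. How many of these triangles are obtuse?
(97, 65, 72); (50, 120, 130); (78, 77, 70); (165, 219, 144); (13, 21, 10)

1

(97,65,72): 65²+72² = 9409 = 97² → right
(50,120,130): 50²+120² = 16900 = 130² → right
(78,77,70): 70²+77² = 10829 > 6084 = 78² → acute
(165,219,144): 144²+165² = 47961 = 219² → right
(13,21,10): 10²+13² = 269 < 441 = 21² → obtuse
1 of the 5 is obtuse.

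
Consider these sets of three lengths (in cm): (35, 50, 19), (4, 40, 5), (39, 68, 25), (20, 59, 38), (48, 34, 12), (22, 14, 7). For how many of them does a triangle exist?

1

(19,35,50): 19+35 > 50 → valid
(4,5,40): 4+5 ≤ 40 → not valid
(25,39,68): 25+39 ≤ 68 → not valid
(20,38,59): 20+38 ≤ 59 → not valid
(12,34,48): 12+34 ≤ 48 → not valid
(7,14,22): 7+14 ≤ 22 → not valid
1 of the 6 triples forms a triangle.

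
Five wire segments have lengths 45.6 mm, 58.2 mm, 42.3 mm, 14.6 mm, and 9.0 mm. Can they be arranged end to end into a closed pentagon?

Yes

A pentagon exists iff every side is shorter than the sum of the others — equivalently, the longest side is less than the sum of the rest.
Longest side 58.2 < 111.5 (sum of the remaining 4), so yes.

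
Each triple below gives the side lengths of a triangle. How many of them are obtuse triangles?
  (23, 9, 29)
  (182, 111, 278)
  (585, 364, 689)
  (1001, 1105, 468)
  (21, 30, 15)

3

(23,9,29): 9²+23² = 610 < 841 = 29² → obtuse
(182,111,278): 111²+182² = 45445 < 77284 = 278² → obtuse
(585,364,689): 364²+585² = 474721 = 689² → right
(1001,1105,468): 468²+1001² = 1221025 = 1105² → right
(21,30,15): 15²+21² = 666 < 900 = 30² → obtuse
3 of the 5 are obtuse.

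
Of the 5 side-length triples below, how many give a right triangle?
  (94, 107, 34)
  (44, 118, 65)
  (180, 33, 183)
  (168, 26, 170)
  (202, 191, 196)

2

(94,107,34): 34²+94² = 9992 < 11449 = 107² → obtuse
(44,118,65): 44+65 ≤ 118, not a triangle
(180,33,183): 33²+180² = 33489 = 183² → right
(168,26,170): 26²+168² = 28900 = 170² → right
(202,191,196): 191²+196² = 74897 > 40804 = 202² → acute
2 of the 5 are right.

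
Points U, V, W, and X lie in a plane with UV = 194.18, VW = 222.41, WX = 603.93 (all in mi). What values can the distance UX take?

The maximum is all hops collinear in one direction: 194.18 + 222.41 + 603.93 = 1020.52.
The longest hop is 603.93; the others sum to 416.59. Folding the others back against it leaves at least 603.93 − 416.59 = 187.34.

187.34 ≤ UX ≤ 1020.52 mi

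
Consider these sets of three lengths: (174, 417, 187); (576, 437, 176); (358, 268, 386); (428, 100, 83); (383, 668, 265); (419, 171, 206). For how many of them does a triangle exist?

2

(174,187,417): 174+187 ≤ 417 → not valid
(176,437,576): 176+437 > 576 → valid
(268,358,386): 268+358 > 386 → valid
(83,100,428): 83+100 ≤ 428 → not valid
(265,383,668): 265+383 ≤ 668 → not valid
(171,206,419): 171+206 ≤ 419 → not valid
2 of the 6 triples form a triangle.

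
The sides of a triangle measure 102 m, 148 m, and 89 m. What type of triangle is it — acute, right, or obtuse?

Compare the square of the longest side to the sum of squares of the other two: 89² + 102² = 18325 < 21904 = 148².

obtuse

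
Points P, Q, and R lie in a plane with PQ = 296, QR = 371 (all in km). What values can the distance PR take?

75 ≤ PR ≤ 667 km

By the triangle inequality, |296 − 371| ≤ PR ≤ 296 + 371.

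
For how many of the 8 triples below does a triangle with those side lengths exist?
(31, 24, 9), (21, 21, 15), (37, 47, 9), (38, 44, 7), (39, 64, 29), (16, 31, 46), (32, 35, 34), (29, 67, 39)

(9,24,31): 9+24 > 31 → valid
(15,21,21): 15+21 > 21 → valid
(9,37,47): 9+37 ≤ 47 → not valid
(7,38,44): 7+38 > 44 → valid
(29,39,64): 29+39 > 64 → valid
(16,31,46): 16+31 > 46 → valid
(32,34,35): 32+34 > 35 → valid
(29,39,67): 29+39 > 67 → valid
7 of the 8 triples form a triangle.

7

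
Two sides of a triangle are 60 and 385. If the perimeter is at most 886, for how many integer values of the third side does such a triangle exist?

Triangle inequality: 325 < x < 445. Perimeter ≤ 886 gives x ≤ 886 − 60 − 385 = 441.
So 325 < x ≤ 441; integers 326 through 441: 116 values.

116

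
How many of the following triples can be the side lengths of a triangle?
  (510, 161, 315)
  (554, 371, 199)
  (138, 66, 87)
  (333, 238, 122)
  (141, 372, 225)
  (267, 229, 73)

(161,315,510): 161+315 ≤ 510 → not valid
(199,371,554): 199+371 > 554 → valid
(66,87,138): 66+87 > 138 → valid
(122,238,333): 122+238 > 333 → valid
(141,225,372): 141+225 ≤ 372 → not valid
(73,229,267): 73+229 > 267 → valid
4 of the 6 triples form a triangle.

4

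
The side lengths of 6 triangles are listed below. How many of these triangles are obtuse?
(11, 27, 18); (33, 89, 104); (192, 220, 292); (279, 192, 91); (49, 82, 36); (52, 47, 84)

(11,27,18): 11²+18² = 445 < 729 = 27² → obtuse
(33,89,104): 33²+89² = 9010 < 10816 = 104² → obtuse
(192,220,292): 192²+220² = 85264 = 292² → right
(279,192,91): 91²+192² = 45145 < 77841 = 279² → obtuse
(49,82,36): 36²+49² = 3697 < 6724 = 82² → obtuse
(52,47,84): 47²+52² = 4913 < 7056 = 84² → obtuse
5 of the 6 are obtuse.

5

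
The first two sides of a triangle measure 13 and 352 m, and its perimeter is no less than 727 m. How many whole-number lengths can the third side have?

3

Triangle inequality: 339 < x < 365. Perimeter ≥ 727 gives x ≥ 727 − 13 − 352 = 362.
So 362 ≤ x < 365; integers 362 through 364: 3 values.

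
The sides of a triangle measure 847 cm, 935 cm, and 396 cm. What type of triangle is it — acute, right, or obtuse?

right

Compare the square of the longest side to the sum of squares of the other two: 396² + 847² = 874225 = 935².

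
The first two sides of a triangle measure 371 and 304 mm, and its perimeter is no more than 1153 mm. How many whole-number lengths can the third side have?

411

Triangle inequality: 67 < x < 675. Perimeter ≤ 1153 gives x ≤ 1153 − 371 − 304 = 478.
So 67 < x ≤ 478; integers 68 through 478: 411 values.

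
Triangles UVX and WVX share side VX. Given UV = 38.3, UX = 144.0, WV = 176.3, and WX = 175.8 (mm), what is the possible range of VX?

From triangle UVX: |38.3 − 144.0| < VX < 38.3 + 144.0, i.e. 105.7 < VX < 182.3.
From triangle WVX: 0.5 < VX < 352.1.
Both must hold, so VX lies in the intersection.

105.7 < VX < 182.3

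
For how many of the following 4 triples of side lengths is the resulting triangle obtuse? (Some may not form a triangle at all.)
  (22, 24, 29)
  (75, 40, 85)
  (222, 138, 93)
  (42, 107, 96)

(22,24,29): 22²+24² = 1060 > 841 = 29² → acute
(75,40,85): 40²+75² = 7225 = 85² → right
(222,138,93): 93²+138² = 27693 < 49284 = 222² → obtuse
(42,107,96): 42²+96² = 10980 < 11449 = 107² → obtuse
2 of the 4 are obtuse.

2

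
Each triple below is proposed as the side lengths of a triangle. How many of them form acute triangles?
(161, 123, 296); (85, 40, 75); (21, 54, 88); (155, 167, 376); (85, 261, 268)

(161,123,296): 123+161 ≤ 296, not a triangle
(85,40,75): 40²+75² = 7225 = 85² → right
(21,54,88): 21+54 ≤ 88, not a triangle
(155,167,376): 155+167 ≤ 376, not a triangle
(85,261,268): 85²+261² = 75346 > 71824 = 268² → acute
1 of the 5 is acute.

1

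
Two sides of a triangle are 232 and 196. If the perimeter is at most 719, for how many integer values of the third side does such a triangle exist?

255

Triangle inequality: 36 < x < 428. Perimeter ≤ 719 gives x ≤ 719 − 232 − 196 = 291.
So 36 < x ≤ 291; integers 37 through 291: 255 values.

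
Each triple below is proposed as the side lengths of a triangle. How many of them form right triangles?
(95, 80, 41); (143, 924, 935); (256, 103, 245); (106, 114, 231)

1

(95,80,41): 41²+80² = 8081 < 9025 = 95² → obtuse
(143,924,935): 143²+924² = 874225 = 935² → right
(256,103,245): 103²+245² = 70634 > 65536 = 256² → acute
(106,114,231): 106+114 ≤ 231, not a triangle
1 of the 4 is right.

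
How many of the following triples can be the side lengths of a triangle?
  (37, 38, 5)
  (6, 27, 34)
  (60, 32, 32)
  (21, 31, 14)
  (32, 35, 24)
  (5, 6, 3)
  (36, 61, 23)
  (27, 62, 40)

(5,37,38): 5+37 > 38 → valid
(6,27,34): 6+27 ≤ 34 → not valid
(32,32,60): 32+32 > 60 → valid
(14,21,31): 14+21 > 31 → valid
(24,32,35): 24+32 > 35 → valid
(3,5,6): 3+5 > 6 → valid
(23,36,61): 23+36 ≤ 61 → not valid
(27,40,62): 27+40 > 62 → valid
6 of the 8 triples form a triangle.

6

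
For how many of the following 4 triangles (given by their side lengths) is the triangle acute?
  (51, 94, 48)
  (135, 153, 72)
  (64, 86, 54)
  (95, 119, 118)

1

(51,94,48): 48²+51² = 4905 < 8836 = 94² → obtuse
(135,153,72): 72²+135² = 23409 = 153² → right
(64,86,54): 54²+64² = 7012 < 7396 = 86² → obtuse
(95,119,118): 95²+118² = 22949 > 14161 = 119² → acute
1 of the 4 is acute.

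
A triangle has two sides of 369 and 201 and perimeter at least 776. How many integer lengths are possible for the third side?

Triangle inequality: 168 < x < 570. Perimeter ≥ 776 gives x ≥ 776 − 369 − 201 = 206.
So 206 ≤ x < 570; integers 206 through 569: 364 values.

364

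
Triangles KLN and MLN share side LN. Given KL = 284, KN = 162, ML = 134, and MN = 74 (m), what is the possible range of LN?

From triangle KLN: |284 − 162| < LN < 284 + 162, i.e. 122 < LN < 446.
From triangle MLN: 60 < LN < 208.
Both must hold, so LN lies in the intersection.

122 < LN < 208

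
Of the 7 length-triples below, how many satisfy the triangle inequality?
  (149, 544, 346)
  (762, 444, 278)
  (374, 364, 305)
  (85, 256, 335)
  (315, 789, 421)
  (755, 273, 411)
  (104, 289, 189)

(149,346,544): 149+346 ≤ 544 → not valid
(278,444,762): 278+444 ≤ 762 → not valid
(305,364,374): 305+364 > 374 → valid
(85,256,335): 85+256 > 335 → valid
(315,421,789): 315+421 ≤ 789 → not valid
(273,411,755): 273+411 ≤ 755 → not valid
(104,189,289): 104+189 > 289 → valid
3 of the 7 triples form a triangle.

3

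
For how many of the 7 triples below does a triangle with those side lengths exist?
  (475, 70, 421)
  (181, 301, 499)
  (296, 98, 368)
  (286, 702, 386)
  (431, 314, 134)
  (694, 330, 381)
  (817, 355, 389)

4

(70,421,475): 70+421 > 475 → valid
(181,301,499): 181+301 ≤ 499 → not valid
(98,296,368): 98+296 > 368 → valid
(286,386,702): 286+386 ≤ 702 → not valid
(134,314,431): 134+314 > 431 → valid
(330,381,694): 330+381 > 694 → valid
(355,389,817): 355+389 ≤ 817 → not valid
4 of the 7 triples form a triangle.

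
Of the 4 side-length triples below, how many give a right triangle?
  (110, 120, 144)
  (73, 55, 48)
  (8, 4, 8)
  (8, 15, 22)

(110,120,144): 110²+120² = 26500 > 20736 = 144² → acute
(73,55,48): 48²+55² = 5329 = 73² → right
(8,4,8): 4²+8² = 80 > 64 = 8² → acute
(8,15,22): 8²+15² = 289 < 484 = 22² → obtuse
1 of the 4 is right.

1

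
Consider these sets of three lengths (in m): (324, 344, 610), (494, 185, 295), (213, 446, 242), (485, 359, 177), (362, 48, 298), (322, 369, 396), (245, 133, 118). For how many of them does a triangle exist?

5

(324,344,610): 324+344 > 610 → valid
(185,295,494): 185+295 ≤ 494 → not valid
(213,242,446): 213+242 > 446 → valid
(177,359,485): 177+359 > 485 → valid
(48,298,362): 48+298 ≤ 362 → not valid
(322,369,396): 322+369 > 396 → valid
(118,133,245): 118+133 > 245 → valid
5 of the 7 triples form a triangle.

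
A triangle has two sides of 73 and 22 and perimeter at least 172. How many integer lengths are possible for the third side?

18

Triangle inequality: 51 < x < 95. Perimeter ≥ 172 gives x ≥ 172 − 73 − 22 = 77.
So 77 ≤ x < 95; integers 77 through 94: 18 values.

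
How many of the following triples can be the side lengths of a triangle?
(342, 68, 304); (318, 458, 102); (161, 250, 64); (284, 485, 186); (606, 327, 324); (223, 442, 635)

3

(68,304,342): 68+304 > 342 → valid
(102,318,458): 102+318 ≤ 458 → not valid
(64,161,250): 64+161 ≤ 250 → not valid
(186,284,485): 186+284 ≤ 485 → not valid
(324,327,606): 324+327 > 606 → valid
(223,442,635): 223+442 > 635 → valid
3 of the 6 triples form a triangle.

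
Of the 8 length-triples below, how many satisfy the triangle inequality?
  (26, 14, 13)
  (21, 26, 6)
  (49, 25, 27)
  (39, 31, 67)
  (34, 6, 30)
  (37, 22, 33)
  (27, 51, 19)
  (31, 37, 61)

7

(13,14,26): 13+14 > 26 → valid
(6,21,26): 6+21 > 26 → valid
(25,27,49): 25+27 > 49 → valid
(31,39,67): 31+39 > 67 → valid
(6,30,34): 6+30 > 34 → valid
(22,33,37): 22+33 > 37 → valid
(19,27,51): 19+27 ≤ 51 → not valid
(31,37,61): 31+37 > 61 → valid
7 of the 8 triples form a triangle.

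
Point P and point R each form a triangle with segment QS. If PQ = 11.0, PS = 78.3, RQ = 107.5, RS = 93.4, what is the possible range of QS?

From triangle PQS: |11.0 − 78.3| < QS < 11.0 + 78.3, i.e. 67.3 < QS < 89.3.
From triangle RQS: 14.1 < QS < 200.9.
Both must hold, so QS lies in the intersection.

67.3 < QS < 89.3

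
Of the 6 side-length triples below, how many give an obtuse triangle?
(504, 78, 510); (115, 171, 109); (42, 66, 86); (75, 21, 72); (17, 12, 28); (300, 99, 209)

4

(504,78,510): 78²+504² = 260100 = 510² → right
(115,171,109): 109²+115² = 25106 < 29241 = 171² → obtuse
(42,66,86): 42²+66² = 6120 < 7396 = 86² → obtuse
(75,21,72): 21²+72² = 5625 = 75² → right
(17,12,28): 12²+17² = 433 < 784 = 28² → obtuse
(300,99,209): 99²+209² = 53482 < 90000 = 300² → obtuse
4 of the 6 are obtuse.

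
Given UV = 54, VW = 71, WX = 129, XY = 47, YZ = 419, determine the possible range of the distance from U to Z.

118 ≤ UZ ≤ 720

The maximum is all hops collinear in one direction: 54 + 71 + 129 + 47 + 419 = 720.
The longest hop is 419; the others sum to 301. Folding the others back against it leaves at least 419 − 301 = 118.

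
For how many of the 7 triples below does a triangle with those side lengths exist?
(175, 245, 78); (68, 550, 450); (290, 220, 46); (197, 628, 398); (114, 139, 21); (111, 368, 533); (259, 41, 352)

1

(78,175,245): 78+175 > 245 → valid
(68,450,550): 68+450 ≤ 550 → not valid
(46,220,290): 46+220 ≤ 290 → not valid
(197,398,628): 197+398 ≤ 628 → not valid
(21,114,139): 21+114 ≤ 139 → not valid
(111,368,533): 111+368 ≤ 533 → not valid
(41,259,352): 41+259 ≤ 352 → not valid
1 of the 7 triples forms a triangle.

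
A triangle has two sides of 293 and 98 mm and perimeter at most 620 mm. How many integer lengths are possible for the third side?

Triangle inequality: 195 < x < 391. Perimeter ≤ 620 gives x ≤ 620 − 293 − 98 = 229.
So 195 < x ≤ 229; integers 196 through 229: 34 values.

34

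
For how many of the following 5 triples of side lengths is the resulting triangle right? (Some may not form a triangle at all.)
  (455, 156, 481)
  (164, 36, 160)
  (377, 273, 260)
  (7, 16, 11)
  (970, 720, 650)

4

(455,156,481): 156²+455² = 231361 = 481² → right
(164,36,160): 36²+160² = 26896 = 164² → right
(377,273,260): 260²+273² = 142129 = 377² → right
(7,16,11): 7²+11² = 170 < 256 = 16² → obtuse
(970,720,650): 650²+720² = 940900 = 970² → right
4 of the 5 are right.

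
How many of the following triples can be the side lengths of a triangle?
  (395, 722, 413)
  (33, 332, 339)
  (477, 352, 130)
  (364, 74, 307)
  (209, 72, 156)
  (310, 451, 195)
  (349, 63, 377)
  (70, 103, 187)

7

(395,413,722): 395+413 > 722 → valid
(33,332,339): 33+332 > 339 → valid
(130,352,477): 130+352 > 477 → valid
(74,307,364): 74+307 > 364 → valid
(72,156,209): 72+156 > 209 → valid
(195,310,451): 195+310 > 451 → valid
(63,349,377): 63+349 > 377 → valid
(70,103,187): 70+103 ≤ 187 → not valid
7 of the 8 triples form a triangle.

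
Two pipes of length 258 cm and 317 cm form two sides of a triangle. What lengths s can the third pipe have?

59 < s < 575

By the triangle inequality, s must be less than 258 + 317 = 575 and greater than |258 − 317| = 59.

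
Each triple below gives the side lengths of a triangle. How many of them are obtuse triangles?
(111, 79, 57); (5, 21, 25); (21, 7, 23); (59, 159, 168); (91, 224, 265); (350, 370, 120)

(111,79,57): 57²+79² = 9490 < 12321 = 111² → obtuse
(5,21,25): 5²+21² = 466 < 625 = 25² → obtuse
(21,7,23): 7²+21² = 490 < 529 = 23² → obtuse
(59,159,168): 59²+159² = 28762 > 28224 = 168² → acute
(91,224,265): 91²+224² = 58457 < 70225 = 265² → obtuse
(350,370,120): 120²+350² = 136900 = 370² → right
4 of the 6 are obtuse.

4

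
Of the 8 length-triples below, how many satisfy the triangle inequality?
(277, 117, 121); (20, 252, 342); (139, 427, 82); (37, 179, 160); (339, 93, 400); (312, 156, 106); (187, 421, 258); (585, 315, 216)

3

(117,121,277): 117+121 ≤ 277 → not valid
(20,252,342): 20+252 ≤ 342 → not valid
(82,139,427): 82+139 ≤ 427 → not valid
(37,160,179): 37+160 > 179 → valid
(93,339,400): 93+339 > 400 → valid
(106,156,312): 106+156 ≤ 312 → not valid
(187,258,421): 187+258 > 421 → valid
(216,315,585): 216+315 ≤ 585 → not valid
3 of the 8 triples form a triangle.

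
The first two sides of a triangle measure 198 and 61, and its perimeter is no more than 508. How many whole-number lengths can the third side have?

112

Triangle inequality: 137 < x < 259. Perimeter ≤ 508 gives x ≤ 508 − 198 − 61 = 249.
So 137 < x ≤ 249; integers 138 through 249: 112 values.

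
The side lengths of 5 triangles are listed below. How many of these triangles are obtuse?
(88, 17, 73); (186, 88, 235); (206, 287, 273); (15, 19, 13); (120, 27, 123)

2

(88,17,73): 17²+73² = 5618 < 7744 = 88² → obtuse
(186,88,235): 88²+186² = 42340 < 55225 = 235² → obtuse
(206,287,273): 206²+273² = 116965 > 82369 = 287² → acute
(15,19,13): 13²+15² = 394 > 361 = 19² → acute
(120,27,123): 27²+120² = 15129 = 123² → right
2 of the 5 are obtuse.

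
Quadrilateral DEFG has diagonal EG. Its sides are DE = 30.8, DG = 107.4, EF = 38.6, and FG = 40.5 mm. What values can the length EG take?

From triangle DEG: |30.8 − 107.4| < EG < 30.8 + 107.4, i.e. 76.6 < EG < 138.2.
From triangle FEG: 1.9 < EG < 79.1.
Both must hold, so EG lies in the intersection.

76.6 < EG < 79.1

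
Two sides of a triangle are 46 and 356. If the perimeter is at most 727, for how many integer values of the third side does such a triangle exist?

15

Triangle inequality: 310 < x < 402. Perimeter ≤ 727 gives x ≤ 727 − 46 − 356 = 325.
So 310 < x ≤ 325; integers 311 through 325: 15 values.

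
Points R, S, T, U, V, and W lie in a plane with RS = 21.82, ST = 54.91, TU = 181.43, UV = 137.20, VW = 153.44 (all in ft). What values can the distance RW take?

0 ≤ RW ≤ 548.80 ft

The maximum is all hops collinear in one direction: 21.82 + 54.91 + 181.43 + 137.20 + 153.44 = 548.80.
The longest hop is 181.43; the others sum to 367.37. Since 181.43 ≤ 367.37, the path can fold back on itself completely, so the minimum distance is 0.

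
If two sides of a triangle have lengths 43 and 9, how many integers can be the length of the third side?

The third side lies in the open interval (34, 52).
Integers from 35 to 51 inclusive: 51 − 35 + 1 = 17.

17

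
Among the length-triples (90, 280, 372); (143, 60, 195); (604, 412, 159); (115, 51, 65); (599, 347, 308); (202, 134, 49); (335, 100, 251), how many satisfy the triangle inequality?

4

(90,280,372): 90+280 ≤ 372 → not valid
(60,143,195): 60+143 > 195 → valid
(159,412,604): 159+412 ≤ 604 → not valid
(51,65,115): 51+65 > 115 → valid
(308,347,599): 308+347 > 599 → valid
(49,134,202): 49+134 ≤ 202 → not valid
(100,251,335): 100+251 > 335 → valid
4 of the 7 triples form a triangle.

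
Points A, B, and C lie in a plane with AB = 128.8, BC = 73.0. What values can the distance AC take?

By the triangle inequality, |128.8 − 73.0| ≤ AC ≤ 128.8 + 73.0.

55.8 ≤ AC ≤ 201.8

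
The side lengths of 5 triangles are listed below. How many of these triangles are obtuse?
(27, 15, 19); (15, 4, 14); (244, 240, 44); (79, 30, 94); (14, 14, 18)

(27,15,19): 15²+19² = 586 < 729 = 27² → obtuse
(15,4,14): 4²+14² = 212 < 225 = 15² → obtuse
(244,240,44): 44²+240² = 59536 = 244² → right
(79,30,94): 30²+79² = 7141 < 8836 = 94² → obtuse
(14,14,18): 14²+14² = 392 > 324 = 18² → acute
3 of the 5 are obtuse.

3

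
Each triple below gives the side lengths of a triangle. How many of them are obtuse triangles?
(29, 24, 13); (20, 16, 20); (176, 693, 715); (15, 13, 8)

1

(29,24,13): 13²+24² = 745 < 841 = 29² → obtuse
(20,16,20): 16²+20² = 656 > 400 = 20² → acute
(176,693,715): 176²+693² = 511225 = 715² → right
(15,13,8): 8²+13² = 233 > 225 = 15² → acute
1 of the 4 is obtuse.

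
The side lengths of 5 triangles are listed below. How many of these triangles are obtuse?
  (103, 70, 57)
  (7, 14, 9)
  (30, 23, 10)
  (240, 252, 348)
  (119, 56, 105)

3

(103,70,57): 57²+70² = 8149 < 10609 = 103² → obtuse
(7,14,9): 7²+9² = 130 < 196 = 14² → obtuse
(30,23,10): 10²+23² = 629 < 900 = 30² → obtuse
(240,252,348): 240²+252² = 121104 = 348² → right
(119,56,105): 56²+105² = 14161 = 119² → right
3 of the 5 are obtuse.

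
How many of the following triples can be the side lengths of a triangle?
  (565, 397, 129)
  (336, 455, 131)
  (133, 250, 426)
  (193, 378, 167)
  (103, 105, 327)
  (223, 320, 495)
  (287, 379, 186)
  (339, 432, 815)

(129,397,565): 129+397 ≤ 565 → not valid
(131,336,455): 131+336 > 455 → valid
(133,250,426): 133+250 ≤ 426 → not valid
(167,193,378): 167+193 ≤ 378 → not valid
(103,105,327): 103+105 ≤ 327 → not valid
(223,320,495): 223+320 > 495 → valid
(186,287,379): 186+287 > 379 → valid
(339,432,815): 339+432 ≤ 815 → not valid
3 of the 8 triples form a triangle.

3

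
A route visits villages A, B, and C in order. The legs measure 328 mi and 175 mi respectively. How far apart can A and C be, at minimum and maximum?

153 ≤ AC ≤ 503 mi

By the triangle inequality, |328 − 175| ≤ AC ≤ 328 + 175.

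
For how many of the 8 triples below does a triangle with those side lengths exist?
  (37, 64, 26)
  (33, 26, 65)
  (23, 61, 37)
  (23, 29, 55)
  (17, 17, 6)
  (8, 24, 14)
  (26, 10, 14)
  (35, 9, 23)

1

(26,37,64): 26+37 ≤ 64 → not valid
(26,33,65): 26+33 ≤ 65 → not valid
(23,37,61): 23+37 ≤ 61 → not valid
(23,29,55): 23+29 ≤ 55 → not valid
(6,17,17): 6+17 > 17 → valid
(8,14,24): 8+14 ≤ 24 → not valid
(10,14,26): 10+14 ≤ 26 → not valid
(9,23,35): 9+23 ≤ 35 → not valid
1 of the 8 triples forms a triangle.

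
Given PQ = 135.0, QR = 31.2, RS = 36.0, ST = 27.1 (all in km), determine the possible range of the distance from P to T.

40.7 ≤ PT ≤ 229.3 km

The maximum is all hops collinear in one direction: 135.0 + 31.2 + 36.0 + 27.1 = 229.3.
The longest hop is 135.0; the others sum to 94.3. Folding the others back against it leaves at least 135.0 − 94.3 = 40.7.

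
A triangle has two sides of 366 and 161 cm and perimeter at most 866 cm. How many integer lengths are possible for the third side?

Triangle inequality: 205 < x < 527. Perimeter ≤ 866 gives x ≤ 866 − 366 − 161 = 339.
So 205 < x ≤ 339; integers 206 through 339: 134 values.

134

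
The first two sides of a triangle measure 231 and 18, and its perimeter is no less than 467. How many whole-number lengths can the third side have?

Triangle inequality: 213 < x < 249. Perimeter ≥ 467 gives x ≥ 467 − 231 − 18 = 218.
So 218 ≤ x < 249; integers 218 through 248: 31 values.

31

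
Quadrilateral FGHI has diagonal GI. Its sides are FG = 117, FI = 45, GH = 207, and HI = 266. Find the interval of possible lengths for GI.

72 < GI < 162

From triangle FGI: |117 − 45| < GI < 117 + 45, i.e. 72 < GI < 162.
From triangle HGI: 59 < GI < 473.
Both must hold, so GI lies in the intersection.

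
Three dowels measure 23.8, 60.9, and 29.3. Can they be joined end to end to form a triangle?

The longest side is 60.9, but the other two sum to only 53.1.
53.1 < 60.9, so the triangle inequality fails.

No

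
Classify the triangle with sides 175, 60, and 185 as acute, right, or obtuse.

Compare the square of the longest side to the sum of squares of the other two: 60² + 175² = 34225 = 185².

right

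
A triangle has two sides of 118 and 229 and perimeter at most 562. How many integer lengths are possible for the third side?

Triangle inequality: 111 < x < 347. Perimeter ≤ 562 gives x ≤ 562 − 118 − 229 = 215.
So 111 < x ≤ 215; integers 112 through 215: 104 values.

104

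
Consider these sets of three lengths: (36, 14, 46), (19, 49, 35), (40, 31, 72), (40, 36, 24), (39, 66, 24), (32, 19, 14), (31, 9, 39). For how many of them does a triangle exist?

5

(14,36,46): 14+36 > 46 → valid
(19,35,49): 19+35 > 49 → valid
(31,40,72): 31+40 ≤ 72 → not valid
(24,36,40): 24+36 > 40 → valid
(24,39,66): 24+39 ≤ 66 → not valid
(14,19,32): 14+19 > 32 → valid
(9,31,39): 9+31 > 39 → valid
5 of the 7 triples form a triangle.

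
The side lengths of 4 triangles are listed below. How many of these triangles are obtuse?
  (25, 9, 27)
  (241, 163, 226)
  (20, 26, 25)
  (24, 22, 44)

(25,9,27): 9²+25² = 706 < 729 = 27² → obtuse
(241,163,226): 163²+226² = 77645 > 58081 = 241² → acute
(20,26,25): 20²+25² = 1025 > 676 = 26² → acute
(24,22,44): 22²+24² = 1060 < 1936 = 44² → obtuse
2 of the 4 are obtuse.

2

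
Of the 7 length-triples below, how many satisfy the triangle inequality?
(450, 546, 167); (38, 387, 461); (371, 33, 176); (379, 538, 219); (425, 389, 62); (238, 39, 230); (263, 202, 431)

5

(167,450,546): 167+450 > 546 → valid
(38,387,461): 38+387 ≤ 461 → not valid
(33,176,371): 33+176 ≤ 371 → not valid
(219,379,538): 219+379 > 538 → valid
(62,389,425): 62+389 > 425 → valid
(39,230,238): 39+230 > 238 → valid
(202,263,431): 202+263 > 431 → valid
5 of the 7 triples form a triangle.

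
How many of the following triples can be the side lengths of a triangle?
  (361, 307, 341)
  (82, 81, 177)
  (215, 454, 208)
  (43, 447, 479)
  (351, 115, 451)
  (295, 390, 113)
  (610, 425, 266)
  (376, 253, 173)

(307,341,361): 307+341 > 361 → valid
(81,82,177): 81+82 ≤ 177 → not valid
(208,215,454): 208+215 ≤ 454 → not valid
(43,447,479): 43+447 > 479 → valid
(115,351,451): 115+351 > 451 → valid
(113,295,390): 113+295 > 390 → valid
(266,425,610): 266+425 > 610 → valid
(173,253,376): 173+253 > 376 → valid
6 of the 8 triples form a triangle.

6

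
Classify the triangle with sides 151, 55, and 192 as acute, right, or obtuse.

Compare the square of the longest side to the sum of squares of the other two: 55² + 151² = 25826 < 36864 = 192².

obtuse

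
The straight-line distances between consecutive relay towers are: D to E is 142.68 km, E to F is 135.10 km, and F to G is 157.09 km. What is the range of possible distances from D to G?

The maximum is all hops collinear in one direction: 142.68 + 135.10 + 157.09 = 434.87.
The longest hop is 157.09; the others sum to 277.78. Since 157.09 ≤ 277.78, the path can fold back on itself completely, so the minimum distance is 0.

0 ≤ DG ≤ 434.87 km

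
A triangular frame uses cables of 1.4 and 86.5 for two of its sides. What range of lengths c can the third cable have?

By the triangle inequality, c must be less than 1.4 + 86.5 = 87.9 and greater than |1.4 − 86.5| = 85.1.

85.1 < c < 87.9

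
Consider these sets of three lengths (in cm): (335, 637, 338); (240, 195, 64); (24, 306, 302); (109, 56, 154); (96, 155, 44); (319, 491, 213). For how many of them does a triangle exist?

5

(335,338,637): 335+338 > 637 → valid
(64,195,240): 64+195 > 240 → valid
(24,302,306): 24+302 > 306 → valid
(56,109,154): 56+109 > 154 → valid
(44,96,155): 44+96 ≤ 155 → not valid
(213,319,491): 213+319 > 491 → valid
5 of the 6 triples form a triangle.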